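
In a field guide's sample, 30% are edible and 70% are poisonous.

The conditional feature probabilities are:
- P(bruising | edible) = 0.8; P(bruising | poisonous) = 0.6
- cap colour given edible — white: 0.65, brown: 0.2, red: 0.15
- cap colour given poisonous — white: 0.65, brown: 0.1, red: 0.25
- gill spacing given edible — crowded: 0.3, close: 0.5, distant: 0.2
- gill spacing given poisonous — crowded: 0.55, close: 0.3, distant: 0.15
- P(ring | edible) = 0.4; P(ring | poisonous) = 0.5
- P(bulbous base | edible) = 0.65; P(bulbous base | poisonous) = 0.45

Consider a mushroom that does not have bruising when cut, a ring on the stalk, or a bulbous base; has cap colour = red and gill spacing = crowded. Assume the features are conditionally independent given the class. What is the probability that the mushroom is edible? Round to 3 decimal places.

edible: 0.3 × (1−0.8) × 0.15 × 0.3 × (1−0.4) × (1−0.65) = 0.000567
poisonous: 0.7 × (1−0.6) × 0.25 × 0.55 × (1−0.5) × (1−0.45) = 0.0105875
P(edible | x) = 0.000567 / 0.0111545 ≈ 0.051

0.051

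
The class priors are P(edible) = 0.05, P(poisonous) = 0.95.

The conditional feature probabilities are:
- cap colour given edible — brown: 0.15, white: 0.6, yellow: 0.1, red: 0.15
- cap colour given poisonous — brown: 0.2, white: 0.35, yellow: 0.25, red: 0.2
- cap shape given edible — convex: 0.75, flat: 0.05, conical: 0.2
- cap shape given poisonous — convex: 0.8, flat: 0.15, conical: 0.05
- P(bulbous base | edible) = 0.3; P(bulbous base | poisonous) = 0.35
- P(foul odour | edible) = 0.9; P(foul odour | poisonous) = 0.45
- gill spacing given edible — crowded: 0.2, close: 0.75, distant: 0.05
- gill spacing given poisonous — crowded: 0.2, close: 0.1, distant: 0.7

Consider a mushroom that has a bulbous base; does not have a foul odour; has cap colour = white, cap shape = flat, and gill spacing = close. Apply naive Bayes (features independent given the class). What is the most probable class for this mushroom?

poisonous

edible: 0.05 × 0.6 × 0.05 × 0.3 × (1−0.9) × 0.75 = 0.00003375
poisonous: 0.95 × 0.35 × 0.15 × 0.35 × (1−0.45) × 0.1 = 0.00096009375
Highest score → poisonous.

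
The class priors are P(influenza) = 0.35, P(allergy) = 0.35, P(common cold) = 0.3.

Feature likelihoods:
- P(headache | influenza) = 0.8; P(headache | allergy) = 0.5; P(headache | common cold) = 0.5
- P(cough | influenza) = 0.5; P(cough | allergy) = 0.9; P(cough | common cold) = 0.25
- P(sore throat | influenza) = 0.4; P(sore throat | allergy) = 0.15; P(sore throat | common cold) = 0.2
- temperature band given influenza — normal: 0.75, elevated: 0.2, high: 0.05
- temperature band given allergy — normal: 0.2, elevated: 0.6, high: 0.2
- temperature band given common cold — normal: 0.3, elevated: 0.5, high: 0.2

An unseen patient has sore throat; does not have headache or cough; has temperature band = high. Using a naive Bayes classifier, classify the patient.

influenza: 0.35 × (1−0.8) × (1−0.5) × 0.4 × 0.05 = 0.0007
allergy: 0.35 × (1−0.5) × (1−0.9) × 0.15 × 0.2 = 0.000525
common cold: 0.3 × (1−0.5) × (1−0.25) × 0.2 × 0.2 = 0.0045
Highest score → common cold.

common cold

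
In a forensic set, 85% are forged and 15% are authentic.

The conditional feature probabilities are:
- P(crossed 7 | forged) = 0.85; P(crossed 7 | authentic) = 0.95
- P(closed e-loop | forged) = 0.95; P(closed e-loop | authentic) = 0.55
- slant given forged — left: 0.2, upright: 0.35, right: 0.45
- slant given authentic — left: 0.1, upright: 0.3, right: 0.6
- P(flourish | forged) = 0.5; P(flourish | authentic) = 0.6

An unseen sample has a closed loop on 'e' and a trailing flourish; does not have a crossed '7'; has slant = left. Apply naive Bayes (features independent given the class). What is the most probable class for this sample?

forged: 0.85 × (1−0.85) × 0.95 × 0.2 × 0.5 = 0.0121125
authentic: 0.15 × (1−0.95) × 0.55 × 0.1 × 0.6 = 0.0002475
Highest score → forged.

forged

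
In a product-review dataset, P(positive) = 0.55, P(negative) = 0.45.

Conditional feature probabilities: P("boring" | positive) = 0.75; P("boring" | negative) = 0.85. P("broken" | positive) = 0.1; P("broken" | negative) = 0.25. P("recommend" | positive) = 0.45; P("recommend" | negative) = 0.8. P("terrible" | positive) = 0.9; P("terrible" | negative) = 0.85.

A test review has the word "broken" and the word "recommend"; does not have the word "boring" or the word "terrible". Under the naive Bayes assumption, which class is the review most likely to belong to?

positive: 0.55 × (1−0.75) × 0.1 × 0.45 × (1−0.9) = 0.00061875
negative: 0.45 × (1−0.85) × 0.25 × 0.8 × (1−0.85) = 0.002025
Highest score → negative.

negative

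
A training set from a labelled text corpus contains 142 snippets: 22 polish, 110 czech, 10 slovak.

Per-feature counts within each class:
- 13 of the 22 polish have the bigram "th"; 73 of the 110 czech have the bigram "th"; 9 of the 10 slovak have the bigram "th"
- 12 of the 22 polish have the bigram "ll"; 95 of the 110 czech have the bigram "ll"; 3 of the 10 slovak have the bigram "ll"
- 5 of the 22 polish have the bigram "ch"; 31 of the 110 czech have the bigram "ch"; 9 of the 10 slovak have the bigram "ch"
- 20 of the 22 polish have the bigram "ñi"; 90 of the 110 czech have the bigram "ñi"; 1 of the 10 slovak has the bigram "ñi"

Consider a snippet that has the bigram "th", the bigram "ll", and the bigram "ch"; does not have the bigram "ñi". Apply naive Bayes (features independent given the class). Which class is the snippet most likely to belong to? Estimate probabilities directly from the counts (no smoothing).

czech

polish: (22/142) × (13/22) × (12/22) × (5/22) × (2/22) ≈ 0.00103174
czech: (110/142) × (73/110) × (95/110) × (31/110) × (20/110) ≈ 0.0227495
slovak: (10/142) × (9/10) × (3/10) × (9/10) × (9/10) ≈ 0.0154014
Highest score → czech.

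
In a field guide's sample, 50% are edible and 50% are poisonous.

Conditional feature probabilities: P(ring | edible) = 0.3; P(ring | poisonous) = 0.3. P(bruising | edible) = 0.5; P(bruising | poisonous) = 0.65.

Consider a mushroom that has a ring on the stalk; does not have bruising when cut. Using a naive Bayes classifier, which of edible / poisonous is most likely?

edible: 0.5 × 0.3 × (1−0.5) = 0.075
poisonous: 0.5 × 0.3 × (1−0.65) = 0.0525
Highest score → edible.

edible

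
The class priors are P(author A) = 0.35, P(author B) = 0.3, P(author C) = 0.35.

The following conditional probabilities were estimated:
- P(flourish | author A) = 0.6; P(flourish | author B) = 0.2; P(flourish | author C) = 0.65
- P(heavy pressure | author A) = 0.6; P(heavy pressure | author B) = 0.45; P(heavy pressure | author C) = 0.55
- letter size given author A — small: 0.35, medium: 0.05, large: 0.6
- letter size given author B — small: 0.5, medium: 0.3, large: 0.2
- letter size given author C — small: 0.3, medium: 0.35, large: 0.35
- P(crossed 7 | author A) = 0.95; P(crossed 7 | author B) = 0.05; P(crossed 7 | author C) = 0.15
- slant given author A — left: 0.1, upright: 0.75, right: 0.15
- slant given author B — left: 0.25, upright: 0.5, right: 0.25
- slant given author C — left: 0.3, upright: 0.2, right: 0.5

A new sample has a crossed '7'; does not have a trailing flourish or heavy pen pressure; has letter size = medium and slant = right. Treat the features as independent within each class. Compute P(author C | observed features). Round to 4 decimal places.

0.6181

author A: 0.35 × (1−0.6) × (1−0.6) × 0.05 × 0.95 × 0.15 = 0.000399
author B: 0.3 × (1−0.2) × (1−0.45) × 0.3 × 0.05 × 0.25 = 0.000495
author C: 0.35 × (1−0.65) × (1−0.55) × 0.35 × 0.15 × 0.5 = 0.00144703125
P(author C | x) = 0.00144703125 / 0.00234103125 ≈ 0.6181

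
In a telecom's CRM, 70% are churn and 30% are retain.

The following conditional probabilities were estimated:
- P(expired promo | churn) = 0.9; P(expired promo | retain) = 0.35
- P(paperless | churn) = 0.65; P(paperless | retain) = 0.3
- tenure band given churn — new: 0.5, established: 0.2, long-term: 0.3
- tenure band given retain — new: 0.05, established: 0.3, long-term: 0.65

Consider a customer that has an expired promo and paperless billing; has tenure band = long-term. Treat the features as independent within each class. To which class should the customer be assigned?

churn: 0.7 × 0.9 × 0.65 × 0.3 = 0.12285
retain: 0.3 × 0.35 × 0.3 × 0.65 = 0.020475
Highest score → churn.

churn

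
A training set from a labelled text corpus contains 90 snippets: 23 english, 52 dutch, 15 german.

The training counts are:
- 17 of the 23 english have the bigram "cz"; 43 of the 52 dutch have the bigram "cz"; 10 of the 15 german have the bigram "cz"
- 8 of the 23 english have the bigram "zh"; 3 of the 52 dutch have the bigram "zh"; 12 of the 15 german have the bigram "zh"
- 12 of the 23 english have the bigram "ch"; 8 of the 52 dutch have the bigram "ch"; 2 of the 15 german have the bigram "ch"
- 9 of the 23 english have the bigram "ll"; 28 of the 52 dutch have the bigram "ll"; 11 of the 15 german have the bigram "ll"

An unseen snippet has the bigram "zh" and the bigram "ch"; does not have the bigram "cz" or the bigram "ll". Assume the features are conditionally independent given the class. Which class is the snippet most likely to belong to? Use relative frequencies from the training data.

english: (23/90) × (6/23) × (8/23) × (12/23) × (14/23) ≈ 0.00736418
dutch: (52/90) × (9/52) × (3/52) × (8/52) × (24/52) ≈ 0.00040965
german: (15/90) × (5/15) × (12/15) × (2/15) × (4/15) ≈ 0.00158025
Highest score → english.

english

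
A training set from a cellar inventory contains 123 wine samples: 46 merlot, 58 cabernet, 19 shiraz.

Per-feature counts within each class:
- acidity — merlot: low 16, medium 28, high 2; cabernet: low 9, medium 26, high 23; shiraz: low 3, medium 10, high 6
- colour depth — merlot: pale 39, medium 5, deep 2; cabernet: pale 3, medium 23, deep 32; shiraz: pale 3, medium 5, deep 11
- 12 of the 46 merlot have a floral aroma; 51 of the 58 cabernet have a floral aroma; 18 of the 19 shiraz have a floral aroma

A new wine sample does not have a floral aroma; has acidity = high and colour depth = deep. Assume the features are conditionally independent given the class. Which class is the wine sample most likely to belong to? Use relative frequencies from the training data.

cabernet

merlot: (46/123) × (2/46) × (2/46) × (34/46) ≈ 0.000522538
cabernet: (58/123) × (23/58) × (32/58) × (7/58) ≈ 0.0124513
shiraz: (19/123) × (6/19) × (11/19) × (1/19) ≈ 0.00148639
Highest score → cabernet.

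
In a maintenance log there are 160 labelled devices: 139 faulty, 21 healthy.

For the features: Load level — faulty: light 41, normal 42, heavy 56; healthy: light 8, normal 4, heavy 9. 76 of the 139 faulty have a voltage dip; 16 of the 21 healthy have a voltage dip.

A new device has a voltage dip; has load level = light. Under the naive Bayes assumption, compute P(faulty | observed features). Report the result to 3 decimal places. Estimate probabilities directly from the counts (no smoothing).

faulty: (139/160) × (41/139) × (76/139) ≈ 0.140108
healthy: (21/160) × (8/21) × (16/21) ≈ 0.0380952
P(faulty | x) = 0.140108 / 0.1782032 ≈ 0.786

0.786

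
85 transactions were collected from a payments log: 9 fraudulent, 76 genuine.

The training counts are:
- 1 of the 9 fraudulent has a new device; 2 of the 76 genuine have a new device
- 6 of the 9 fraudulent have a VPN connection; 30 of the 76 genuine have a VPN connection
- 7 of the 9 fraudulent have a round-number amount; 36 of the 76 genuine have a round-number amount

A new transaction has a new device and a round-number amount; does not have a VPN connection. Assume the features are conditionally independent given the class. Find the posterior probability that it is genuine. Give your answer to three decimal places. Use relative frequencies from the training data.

0.689

fraudulent: (9/85) × (1/9) × (3/9) × (7/9) ≈ 0.00305011
genuine: (76/85) × (2/76) × (46/76) × (36/76) ≈ 0.00674597
P(genuine | x) = 0.00674597 / 0.00979608 ≈ 0.689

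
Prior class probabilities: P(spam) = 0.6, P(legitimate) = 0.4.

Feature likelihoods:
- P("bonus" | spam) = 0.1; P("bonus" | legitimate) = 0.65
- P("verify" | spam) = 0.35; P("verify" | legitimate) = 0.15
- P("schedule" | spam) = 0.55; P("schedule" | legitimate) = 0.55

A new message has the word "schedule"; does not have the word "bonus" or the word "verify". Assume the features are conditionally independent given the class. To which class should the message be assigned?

spam: 0.6 × (1−0.1) × (1−0.35) × 0.55 = 0.19305
legitimate: 0.4 × (1−0.65) × (1−0.15) × 0.55 = 0.06545
Highest score → spam.

spam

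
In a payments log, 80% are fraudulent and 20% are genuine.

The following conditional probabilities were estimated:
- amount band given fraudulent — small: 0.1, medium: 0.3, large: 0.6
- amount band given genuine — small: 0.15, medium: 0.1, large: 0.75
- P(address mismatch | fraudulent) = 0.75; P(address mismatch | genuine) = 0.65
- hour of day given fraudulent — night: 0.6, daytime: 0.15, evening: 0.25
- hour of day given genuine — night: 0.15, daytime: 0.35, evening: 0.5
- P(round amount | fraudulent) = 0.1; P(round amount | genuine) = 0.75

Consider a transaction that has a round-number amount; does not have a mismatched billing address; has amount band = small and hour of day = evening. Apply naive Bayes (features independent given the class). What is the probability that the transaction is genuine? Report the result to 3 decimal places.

fraudulent: 0.8 × 0.1 × (1−0.75) × 0.25 × 0.1 = 0.0005
genuine: 0.2 × 0.15 × (1−0.65) × 0.5 × 0.75 = 0.0039375
P(genuine | x) = 0.0039375 / 0.0044375 ≈ 0.887

0.887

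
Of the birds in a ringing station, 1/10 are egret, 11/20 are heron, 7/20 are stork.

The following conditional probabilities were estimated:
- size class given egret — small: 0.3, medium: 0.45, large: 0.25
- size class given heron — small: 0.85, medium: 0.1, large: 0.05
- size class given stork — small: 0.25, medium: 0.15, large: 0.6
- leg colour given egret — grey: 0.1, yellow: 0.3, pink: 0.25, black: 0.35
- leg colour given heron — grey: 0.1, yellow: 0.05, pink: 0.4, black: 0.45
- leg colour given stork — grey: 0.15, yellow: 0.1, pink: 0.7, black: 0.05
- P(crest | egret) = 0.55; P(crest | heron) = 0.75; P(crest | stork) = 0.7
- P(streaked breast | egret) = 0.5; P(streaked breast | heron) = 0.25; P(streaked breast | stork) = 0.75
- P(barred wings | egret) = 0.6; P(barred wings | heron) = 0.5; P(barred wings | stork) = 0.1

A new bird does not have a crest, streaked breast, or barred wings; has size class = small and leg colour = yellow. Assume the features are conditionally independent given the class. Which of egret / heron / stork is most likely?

egret: 0.1 × 0.3 × 0.3 × (1−0.55) × (1−0.5) × (1−0.6) = 0.00081
heron: 0.55 × 0.85 × 0.05 × (1−0.75) × (1−0.25) × (1−0.5) = 0.00219140625
stork: 0.35 × 0.25 × 0.1 × (1−0.7) × (1−0.75) × (1−0.1) = 0.000590625
Highest score → heron.

heron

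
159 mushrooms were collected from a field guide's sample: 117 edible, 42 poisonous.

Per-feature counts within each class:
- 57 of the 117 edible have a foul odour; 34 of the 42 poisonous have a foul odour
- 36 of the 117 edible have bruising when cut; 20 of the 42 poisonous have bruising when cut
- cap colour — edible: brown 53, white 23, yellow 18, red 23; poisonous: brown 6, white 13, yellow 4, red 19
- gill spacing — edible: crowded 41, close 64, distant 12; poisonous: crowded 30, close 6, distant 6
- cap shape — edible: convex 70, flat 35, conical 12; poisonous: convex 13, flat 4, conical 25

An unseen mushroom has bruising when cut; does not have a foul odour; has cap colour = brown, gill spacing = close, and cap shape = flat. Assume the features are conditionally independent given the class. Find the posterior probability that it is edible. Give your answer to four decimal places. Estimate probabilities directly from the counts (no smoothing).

0.9946

edible: (117/159) × (60/117) × (36/117) × (53/117) × (64/117) × (35/117) ≈ 0.00860671
poisonous: (42/159) × (8/42) × (20/42) × (6/42) × (6/42) × (4/42) ≈ 0.0000465681
P(edible | x) = 0.00860671 / 0.0086532781 ≈ 0.9946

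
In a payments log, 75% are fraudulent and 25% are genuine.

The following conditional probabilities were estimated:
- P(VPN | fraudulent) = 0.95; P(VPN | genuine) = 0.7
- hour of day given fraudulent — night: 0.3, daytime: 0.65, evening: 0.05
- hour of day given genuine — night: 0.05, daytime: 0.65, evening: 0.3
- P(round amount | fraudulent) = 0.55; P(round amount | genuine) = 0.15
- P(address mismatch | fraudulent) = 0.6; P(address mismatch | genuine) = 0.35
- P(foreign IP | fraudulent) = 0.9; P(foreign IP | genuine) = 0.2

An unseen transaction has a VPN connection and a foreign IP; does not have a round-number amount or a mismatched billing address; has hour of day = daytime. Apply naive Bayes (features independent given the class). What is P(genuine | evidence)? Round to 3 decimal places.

0.143

fraudulent: 0.75 × 0.95 × 0.65 × (1−0.55) × (1−0.6) × 0.9 = 0.07502625
genuine: 0.25 × 0.7 × 0.65 × (1−0.15) × (1−0.35) × 0.2 = 0.012569375
P(genuine | x) = 0.012569375 / 0.087595625 ≈ 0.143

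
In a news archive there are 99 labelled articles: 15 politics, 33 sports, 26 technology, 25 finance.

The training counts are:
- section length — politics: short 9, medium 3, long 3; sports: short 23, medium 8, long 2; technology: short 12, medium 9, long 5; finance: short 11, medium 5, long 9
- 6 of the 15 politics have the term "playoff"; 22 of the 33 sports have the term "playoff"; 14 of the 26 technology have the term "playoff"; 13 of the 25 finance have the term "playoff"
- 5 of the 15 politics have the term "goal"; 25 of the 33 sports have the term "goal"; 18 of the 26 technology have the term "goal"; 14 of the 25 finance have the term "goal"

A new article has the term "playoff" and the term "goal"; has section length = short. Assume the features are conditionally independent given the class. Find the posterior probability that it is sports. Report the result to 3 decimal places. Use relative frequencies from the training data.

politics: (15/99) × (9/15) × (6/15) × (5/15) ≈ 0.0121212
sports: (33/99) × (23/33) × (22/33) × (25/33) ≈ 0.117335
technology: (26/99) × (12/26) × (14/26) × (18/26) ≈ 0.0451856
finance: (25/99) × (11/25) × (13/25) × (14/25) ≈ 0.0323556
P(sports | x) = 0.117335 / 0.2069974 ≈ 0.567

0.567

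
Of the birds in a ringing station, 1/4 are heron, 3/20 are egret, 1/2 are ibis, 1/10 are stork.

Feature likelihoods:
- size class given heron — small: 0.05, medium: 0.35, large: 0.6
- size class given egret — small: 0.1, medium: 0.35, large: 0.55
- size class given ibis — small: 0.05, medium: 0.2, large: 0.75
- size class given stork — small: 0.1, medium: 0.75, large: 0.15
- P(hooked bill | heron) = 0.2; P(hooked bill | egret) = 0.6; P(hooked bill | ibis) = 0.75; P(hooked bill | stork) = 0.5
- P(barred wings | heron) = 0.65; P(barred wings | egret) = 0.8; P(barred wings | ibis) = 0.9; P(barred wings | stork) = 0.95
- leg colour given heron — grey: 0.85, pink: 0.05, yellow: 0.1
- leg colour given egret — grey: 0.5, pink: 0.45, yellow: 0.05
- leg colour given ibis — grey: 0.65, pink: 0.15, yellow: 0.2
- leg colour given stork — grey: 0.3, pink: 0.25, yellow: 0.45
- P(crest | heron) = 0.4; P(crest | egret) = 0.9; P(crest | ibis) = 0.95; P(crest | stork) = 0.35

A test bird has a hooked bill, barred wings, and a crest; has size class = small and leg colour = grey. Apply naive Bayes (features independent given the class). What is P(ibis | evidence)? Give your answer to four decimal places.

heron: 0.25 × 0.05 × 0.2 × 0.65 × 0.85 × 0.4 = 0.0005525
egret: 0.15 × 0.1 × 0.6 × 0.8 × 0.5 × 0.9 = 0.00324
ibis: 0.5 × 0.05 × 0.75 × 0.9 × 0.65 × 0.95 = 0.0104203125
stork: 0.1 × 0.1 × 0.5 × 0.95 × 0.3 × 0.35 = 0.00049875
P(ibis | x) = 0.0104203125 / 0.0147115625 ≈ 0.7083

0.7083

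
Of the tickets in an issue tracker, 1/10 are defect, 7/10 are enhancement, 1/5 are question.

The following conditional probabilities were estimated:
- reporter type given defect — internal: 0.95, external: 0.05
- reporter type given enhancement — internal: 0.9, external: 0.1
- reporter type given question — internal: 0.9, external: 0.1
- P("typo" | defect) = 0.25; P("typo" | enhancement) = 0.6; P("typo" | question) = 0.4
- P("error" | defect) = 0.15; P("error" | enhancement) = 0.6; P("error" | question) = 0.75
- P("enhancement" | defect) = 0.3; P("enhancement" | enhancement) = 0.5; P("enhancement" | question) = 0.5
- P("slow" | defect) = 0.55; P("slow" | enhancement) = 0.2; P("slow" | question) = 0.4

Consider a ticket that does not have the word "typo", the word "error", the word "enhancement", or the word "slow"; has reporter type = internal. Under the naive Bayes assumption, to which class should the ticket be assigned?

enhancement

defect: 0.1 × 0.95 × (1−0.25) × (1−0.15) × (1−0.3) × (1−0.55) = 0.0190771875
enhancement: 0.7 × 0.9 × (1−0.6) × (1−0.6) × (1−0.5) × (1−0.2) = 0.04032
question: 0.2 × 0.9 × (1−0.4) × (1−0.75) × (1−0.5) × (1−0.4) = 0.0081
Highest score → enhancement.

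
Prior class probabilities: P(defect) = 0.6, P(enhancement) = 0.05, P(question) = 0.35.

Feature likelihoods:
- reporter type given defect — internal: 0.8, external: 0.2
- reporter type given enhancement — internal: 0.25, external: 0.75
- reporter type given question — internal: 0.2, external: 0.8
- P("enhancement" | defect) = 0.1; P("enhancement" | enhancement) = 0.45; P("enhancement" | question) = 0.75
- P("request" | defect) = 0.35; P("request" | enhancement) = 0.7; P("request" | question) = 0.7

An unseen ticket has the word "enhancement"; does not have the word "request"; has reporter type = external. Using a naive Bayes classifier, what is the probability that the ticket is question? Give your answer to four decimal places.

defect: 0.6 × 0.2 × 0.1 × (1−0.35) = 0.0078
enhancement: 0.05 × 0.75 × 0.45 × (1−0.7) = 0.0050625
question: 0.35 × 0.8 × 0.75 × (1−0.7) = 0.063
P(question | x) = 0.063 / 0.0758625 ≈ 0.8304

0.8304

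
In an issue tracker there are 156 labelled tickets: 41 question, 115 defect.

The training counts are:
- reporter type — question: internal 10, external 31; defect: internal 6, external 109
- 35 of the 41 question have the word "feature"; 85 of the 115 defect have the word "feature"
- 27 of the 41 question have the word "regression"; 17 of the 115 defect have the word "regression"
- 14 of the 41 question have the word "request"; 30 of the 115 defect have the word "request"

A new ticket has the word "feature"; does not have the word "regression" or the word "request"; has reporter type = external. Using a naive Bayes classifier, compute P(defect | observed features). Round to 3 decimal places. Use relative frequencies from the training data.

0.895

question: (41/156) × (31/41) × (35/41) × (14/41) × (27/41) ≈ 0.0381457
defect: (115/156) × (109/115) × (85/115) × (98/115) × (85/115) ≈ 0.325291
P(defect | x) = 0.325291 / 0.3634367 ≈ 0.895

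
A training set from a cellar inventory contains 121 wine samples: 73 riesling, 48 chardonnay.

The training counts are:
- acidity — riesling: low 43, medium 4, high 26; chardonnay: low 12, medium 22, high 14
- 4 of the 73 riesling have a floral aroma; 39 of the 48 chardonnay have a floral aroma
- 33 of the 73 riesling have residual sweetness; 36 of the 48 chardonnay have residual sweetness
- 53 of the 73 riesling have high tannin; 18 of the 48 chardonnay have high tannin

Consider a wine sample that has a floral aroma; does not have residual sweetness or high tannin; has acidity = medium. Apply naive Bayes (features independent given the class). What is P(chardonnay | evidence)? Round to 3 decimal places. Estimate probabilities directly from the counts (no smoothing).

0.988

riesling: (73/121) × (4/73) × (4/73) × (40/73) × (20/73) ≈ 0.000271929
chardonnay: (48/121) × (22/48) × (39/48) × (12/48) × (30/48) ≈ 0.0230824
P(chardonnay | x) = 0.0230824 / 0.023354329 ≈ 0.988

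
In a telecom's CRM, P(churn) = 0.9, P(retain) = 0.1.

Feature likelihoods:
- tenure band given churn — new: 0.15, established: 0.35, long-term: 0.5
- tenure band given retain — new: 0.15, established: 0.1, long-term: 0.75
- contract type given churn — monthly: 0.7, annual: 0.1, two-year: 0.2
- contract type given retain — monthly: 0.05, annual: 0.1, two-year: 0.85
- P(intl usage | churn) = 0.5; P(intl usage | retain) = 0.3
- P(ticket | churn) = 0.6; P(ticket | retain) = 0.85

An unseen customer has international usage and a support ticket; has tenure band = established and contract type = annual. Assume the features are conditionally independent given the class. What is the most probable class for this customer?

churn: 0.9 × 0.35 × 0.1 × 0.5 × 0.6 = 0.00945
retain: 0.1 × 0.1 × 0.1 × 0.3 × 0.85 = 0.000255
Highest score → churn.

churn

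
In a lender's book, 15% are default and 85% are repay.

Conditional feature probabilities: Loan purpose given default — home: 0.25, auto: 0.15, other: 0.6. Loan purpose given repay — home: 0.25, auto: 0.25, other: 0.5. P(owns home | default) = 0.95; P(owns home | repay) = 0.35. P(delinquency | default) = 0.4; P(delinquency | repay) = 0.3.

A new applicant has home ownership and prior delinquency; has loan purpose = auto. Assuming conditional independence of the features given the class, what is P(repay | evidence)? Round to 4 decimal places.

default: 0.15 × 0.15 × 0.95 × 0.4 = 0.00855
repay: 0.85 × 0.25 × 0.35 × 0.3 = 0.0223125
P(repay | x) = 0.0223125 / 0.0308625 ≈ 0.7230

0.7230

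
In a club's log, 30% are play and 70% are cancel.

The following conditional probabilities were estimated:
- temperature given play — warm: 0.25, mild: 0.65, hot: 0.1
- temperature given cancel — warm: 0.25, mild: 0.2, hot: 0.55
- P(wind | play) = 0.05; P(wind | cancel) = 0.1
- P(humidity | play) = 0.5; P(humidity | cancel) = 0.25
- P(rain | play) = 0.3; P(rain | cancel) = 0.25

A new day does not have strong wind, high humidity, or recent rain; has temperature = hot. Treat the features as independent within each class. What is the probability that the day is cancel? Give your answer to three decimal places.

0.951

play: 0.3 × 0.1 × (1−0.05) × (1−0.5) × (1−0.3) = 0.009975
cancel: 0.7 × 0.55 × (1−0.1) × (1−0.25) × (1−0.25) = 0.19490625
P(cancel | x) = 0.19490625 / 0.20488125 ≈ 0.951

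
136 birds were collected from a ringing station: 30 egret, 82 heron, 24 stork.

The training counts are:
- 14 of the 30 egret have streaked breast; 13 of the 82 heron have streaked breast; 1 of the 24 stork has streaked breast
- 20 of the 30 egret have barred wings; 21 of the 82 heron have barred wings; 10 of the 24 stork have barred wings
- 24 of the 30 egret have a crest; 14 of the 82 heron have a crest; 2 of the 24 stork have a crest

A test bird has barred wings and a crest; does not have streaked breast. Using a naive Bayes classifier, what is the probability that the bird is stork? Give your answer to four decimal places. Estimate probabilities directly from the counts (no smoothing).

0.0647

egret: (30/136) × (16/30) × (20/30) × (24/30) ≈ 0.0627451
heron: (82/136) × (69/82) × (21/82) × (14/82) ≈ 0.0221835
stork: (24/136) × (23/24) × (10/24) × (2/24) ≈ 0.00587214
P(stork | x) = 0.00587214 / 0.09080074 ≈ 0.0647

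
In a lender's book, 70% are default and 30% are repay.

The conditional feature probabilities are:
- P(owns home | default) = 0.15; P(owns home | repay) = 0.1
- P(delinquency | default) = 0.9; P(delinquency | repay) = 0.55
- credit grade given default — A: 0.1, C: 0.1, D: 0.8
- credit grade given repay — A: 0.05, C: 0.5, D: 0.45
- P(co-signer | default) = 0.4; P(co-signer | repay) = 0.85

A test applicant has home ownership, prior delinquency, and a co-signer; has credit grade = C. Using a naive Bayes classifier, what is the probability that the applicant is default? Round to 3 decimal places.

0.350

default: 0.7 × 0.15 × 0.9 × 0.1 × 0.4 = 0.00378
repay: 0.3 × 0.1 × 0.55 × 0.5 × 0.85 = 0.0070125
P(default | x) = 0.00378 / 0.0107925 ≈ 0.350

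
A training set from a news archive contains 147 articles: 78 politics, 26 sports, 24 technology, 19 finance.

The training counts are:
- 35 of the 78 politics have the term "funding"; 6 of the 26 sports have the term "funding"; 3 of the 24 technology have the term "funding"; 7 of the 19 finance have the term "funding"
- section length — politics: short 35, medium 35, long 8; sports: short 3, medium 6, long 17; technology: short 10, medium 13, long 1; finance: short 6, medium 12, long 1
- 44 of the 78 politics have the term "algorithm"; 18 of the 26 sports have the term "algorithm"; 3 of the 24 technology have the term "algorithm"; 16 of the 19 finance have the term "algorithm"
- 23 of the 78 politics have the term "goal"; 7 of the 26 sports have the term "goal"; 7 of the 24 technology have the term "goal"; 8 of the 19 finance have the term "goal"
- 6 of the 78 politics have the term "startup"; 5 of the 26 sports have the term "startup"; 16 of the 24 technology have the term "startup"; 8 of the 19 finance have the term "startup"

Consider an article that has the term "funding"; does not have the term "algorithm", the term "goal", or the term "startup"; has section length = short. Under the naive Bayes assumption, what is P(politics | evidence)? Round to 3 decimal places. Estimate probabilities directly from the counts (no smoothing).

politics: (78/147) × (35/78) × (35/78) × (34/78) × (55/78) × (72/78) ≈ 0.030312
sports: (26/147) × (6/26) × (3/26) × (8/26) × (19/26) × (21/26) ≈ 0.000855312
technology: (24/147) × (3/24) × (10/24) × (21/24) × (17/24) × (8/24) ≈ 0.00175678
finance: (19/147) × (7/19) × (6/19) × (3/19) × (11/19) × (11/19) ≈ 0.000795837
P(politics | x) = 0.030312 / 0.033719929 ≈ 0.899

0.899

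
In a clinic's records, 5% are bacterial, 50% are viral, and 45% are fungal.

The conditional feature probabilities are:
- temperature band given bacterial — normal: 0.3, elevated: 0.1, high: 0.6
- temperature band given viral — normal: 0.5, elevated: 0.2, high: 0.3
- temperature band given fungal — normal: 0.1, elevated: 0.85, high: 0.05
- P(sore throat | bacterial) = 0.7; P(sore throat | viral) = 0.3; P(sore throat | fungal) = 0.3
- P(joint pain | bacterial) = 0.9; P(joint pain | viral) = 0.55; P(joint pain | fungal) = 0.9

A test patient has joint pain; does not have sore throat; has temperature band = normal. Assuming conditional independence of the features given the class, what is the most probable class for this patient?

bacterial: 0.05 × 0.3 × (1−0.7) × 0.9 = 0.00405
viral: 0.5 × 0.5 × (1−0.3) × 0.55 = 0.09625
fungal: 0.45 × 0.1 × (1−0.3) × 0.9 = 0.02835
Highest score → viral.

viral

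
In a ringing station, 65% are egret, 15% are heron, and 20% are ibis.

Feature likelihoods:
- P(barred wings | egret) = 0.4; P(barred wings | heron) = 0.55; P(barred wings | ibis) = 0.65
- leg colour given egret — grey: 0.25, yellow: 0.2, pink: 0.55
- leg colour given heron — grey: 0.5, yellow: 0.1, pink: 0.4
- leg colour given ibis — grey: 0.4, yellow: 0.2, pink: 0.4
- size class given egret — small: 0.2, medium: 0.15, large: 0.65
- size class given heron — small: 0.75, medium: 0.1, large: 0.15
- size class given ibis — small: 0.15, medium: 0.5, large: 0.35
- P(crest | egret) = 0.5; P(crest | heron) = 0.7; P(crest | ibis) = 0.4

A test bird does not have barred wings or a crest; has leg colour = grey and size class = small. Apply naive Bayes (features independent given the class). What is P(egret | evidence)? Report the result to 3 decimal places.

0.491

egret: 0.65 × (1−0.4) × 0.25 × 0.2 × (1−0.5) = 0.00975
heron: 0.15 × (1−0.55) × 0.5 × 0.75 × (1−0.7) = 0.00759375
ibis: 0.2 × (1−0.65) × 0.4 × 0.15 × (1−0.4) = 0.00252
P(egret | x) = 0.00975 / 0.01986375 ≈ 0.491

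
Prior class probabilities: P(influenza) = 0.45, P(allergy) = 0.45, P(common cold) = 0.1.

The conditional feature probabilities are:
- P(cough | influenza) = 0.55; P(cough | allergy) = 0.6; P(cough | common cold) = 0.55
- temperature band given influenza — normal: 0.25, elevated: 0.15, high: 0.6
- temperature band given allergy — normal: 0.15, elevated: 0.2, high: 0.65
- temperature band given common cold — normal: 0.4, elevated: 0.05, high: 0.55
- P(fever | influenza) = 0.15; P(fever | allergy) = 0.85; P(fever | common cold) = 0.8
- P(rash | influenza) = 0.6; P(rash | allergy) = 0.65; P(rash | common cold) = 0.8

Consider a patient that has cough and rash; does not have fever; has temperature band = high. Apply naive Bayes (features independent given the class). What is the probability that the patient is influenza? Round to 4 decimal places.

0.7753

influenza: 0.45 × 0.55 × 0.6 × (1−0.15) × 0.6 = 0.075735
allergy: 0.45 × 0.6 × 0.65 × (1−0.85) × 0.65 = 0.01711125
common cold: 0.1 × 0.55 × 0.55 × (1−0.8) × 0.8 = 0.00484
P(influenza | x) = 0.075735 / 0.09768625 ≈ 0.7753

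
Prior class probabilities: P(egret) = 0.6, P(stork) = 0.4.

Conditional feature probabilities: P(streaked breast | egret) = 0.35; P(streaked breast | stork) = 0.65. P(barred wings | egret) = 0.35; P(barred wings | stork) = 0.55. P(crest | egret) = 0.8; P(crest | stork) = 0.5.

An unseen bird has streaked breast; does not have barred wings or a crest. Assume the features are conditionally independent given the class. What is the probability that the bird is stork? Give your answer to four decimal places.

0.6818

egret: 0.6 × 0.35 × (1−0.35) × (1−0.8) = 0.0273
stork: 0.4 × 0.65 × (1−0.55) × (1−0.5) = 0.0585
P(stork | x) = 0.0585 / 0.0858 ≈ 0.6818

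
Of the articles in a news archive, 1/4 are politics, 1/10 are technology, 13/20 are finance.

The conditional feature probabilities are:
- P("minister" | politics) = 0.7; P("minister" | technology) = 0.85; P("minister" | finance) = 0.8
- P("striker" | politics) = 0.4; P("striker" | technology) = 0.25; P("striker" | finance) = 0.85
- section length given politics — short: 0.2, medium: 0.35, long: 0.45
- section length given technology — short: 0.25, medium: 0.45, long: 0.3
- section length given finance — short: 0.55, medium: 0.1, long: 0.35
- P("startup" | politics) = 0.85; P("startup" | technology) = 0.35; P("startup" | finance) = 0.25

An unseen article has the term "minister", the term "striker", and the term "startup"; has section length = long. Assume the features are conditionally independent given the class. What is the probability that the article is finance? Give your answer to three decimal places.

0.571

politics: 0.25 × 0.7 × 0.4 × 0.45 × 0.85 = 0.026775
technology: 0.1 × 0.85 × 0.25 × 0.3 × 0.35 = 0.00223125
finance: 0.65 × 0.8 × 0.85 × 0.35 × 0.25 = 0.038675
P(finance | x) = 0.038675 / 0.06768125 ≈ 0.571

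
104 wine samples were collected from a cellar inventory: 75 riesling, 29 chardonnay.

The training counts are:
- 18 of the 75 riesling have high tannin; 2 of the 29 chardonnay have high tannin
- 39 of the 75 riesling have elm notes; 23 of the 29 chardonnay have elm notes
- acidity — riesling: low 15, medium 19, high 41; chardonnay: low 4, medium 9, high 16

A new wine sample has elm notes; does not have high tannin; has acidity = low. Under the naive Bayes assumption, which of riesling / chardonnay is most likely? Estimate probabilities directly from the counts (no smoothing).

riesling

riesling: (75/104) × (57/75) × (39/75) × (15/75) = 0.057
chardonnay: (29/104) × (27/29) × (23/29) × (4/29) ≈ 0.0284003
Highest score → riesling.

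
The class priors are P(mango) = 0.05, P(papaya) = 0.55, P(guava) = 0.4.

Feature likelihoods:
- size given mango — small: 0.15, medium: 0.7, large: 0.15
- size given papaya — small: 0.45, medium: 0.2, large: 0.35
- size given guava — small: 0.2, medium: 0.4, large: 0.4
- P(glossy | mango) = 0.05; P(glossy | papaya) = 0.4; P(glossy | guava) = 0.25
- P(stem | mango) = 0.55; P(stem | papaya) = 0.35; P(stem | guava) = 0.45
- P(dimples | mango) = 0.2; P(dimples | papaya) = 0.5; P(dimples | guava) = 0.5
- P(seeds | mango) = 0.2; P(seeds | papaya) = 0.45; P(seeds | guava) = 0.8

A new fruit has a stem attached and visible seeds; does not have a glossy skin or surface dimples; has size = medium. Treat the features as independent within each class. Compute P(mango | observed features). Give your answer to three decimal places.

0.098

mango: 0.05 × 0.7 × (1−0.05) × 0.55 × (1−0.2) × 0.2 = 0.002926
papaya: 0.55 × 0.2 × (1−0.4) × 0.35 × (1−0.5) × 0.45 = 0.0051975
guava: 0.4 × 0.4 × (1−0.25) × 0.45 × (1−0.5) × 0.8 = 0.0216
P(mango | x) = 0.002926 / 0.0297235 ≈ 0.098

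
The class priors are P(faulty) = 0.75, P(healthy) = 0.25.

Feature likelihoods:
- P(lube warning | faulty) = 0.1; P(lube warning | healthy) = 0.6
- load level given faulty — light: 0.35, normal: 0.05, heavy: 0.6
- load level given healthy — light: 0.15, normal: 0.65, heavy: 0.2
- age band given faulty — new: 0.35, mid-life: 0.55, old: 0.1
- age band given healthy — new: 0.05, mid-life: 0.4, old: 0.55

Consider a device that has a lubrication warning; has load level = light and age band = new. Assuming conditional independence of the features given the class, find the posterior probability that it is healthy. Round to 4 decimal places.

0.1091

faulty: 0.75 × 0.1 × 0.35 × 0.35 = 0.0091875
healthy: 0.25 × 0.6 × 0.15 × 0.05 = 0.001125
P(healthy | x) = 0.001125 / 0.0103125 ≈ 0.1091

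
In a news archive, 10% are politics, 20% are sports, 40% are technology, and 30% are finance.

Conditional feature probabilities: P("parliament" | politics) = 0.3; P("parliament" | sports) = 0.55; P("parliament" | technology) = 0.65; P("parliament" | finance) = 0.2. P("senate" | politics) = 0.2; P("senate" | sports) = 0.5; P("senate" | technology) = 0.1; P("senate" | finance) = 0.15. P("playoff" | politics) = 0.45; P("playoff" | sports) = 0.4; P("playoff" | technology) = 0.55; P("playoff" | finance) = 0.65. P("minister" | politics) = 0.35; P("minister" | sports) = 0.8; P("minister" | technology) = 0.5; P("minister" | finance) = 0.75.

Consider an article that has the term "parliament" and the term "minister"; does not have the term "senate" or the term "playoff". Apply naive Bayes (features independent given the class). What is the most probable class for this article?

technology

politics: 0.1 × 0.3 × (1−0.2) × (1−0.45) × 0.35 = 0.00462
sports: 0.2 × 0.55 × (1−0.5) × (1−0.4) × 0.8 = 0.0264
technology: 0.4 × 0.65 × (1−0.1) × (1−0.55) × 0.5 = 0.05265
finance: 0.3 × 0.2 × (1−0.15) × (1−0.65) × 0.75 = 0.0133875
Highest score → technology.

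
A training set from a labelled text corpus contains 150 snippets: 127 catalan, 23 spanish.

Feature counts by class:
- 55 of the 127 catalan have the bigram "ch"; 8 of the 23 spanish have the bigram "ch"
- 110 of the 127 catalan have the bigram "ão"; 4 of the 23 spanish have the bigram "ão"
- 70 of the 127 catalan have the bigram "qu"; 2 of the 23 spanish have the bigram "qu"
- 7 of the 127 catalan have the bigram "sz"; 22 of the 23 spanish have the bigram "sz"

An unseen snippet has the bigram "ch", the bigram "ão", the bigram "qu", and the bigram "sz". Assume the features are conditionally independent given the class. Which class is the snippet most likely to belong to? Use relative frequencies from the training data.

catalan

catalan: (127/150) × (55/127) × (110/127) × (70/127) × (7/127) ≈ 0.00964826
spanish: (23/150) × (8/23) × (4/23) × (2/23) × (22/23) ≈ 0.000771486
Highest score → catalan.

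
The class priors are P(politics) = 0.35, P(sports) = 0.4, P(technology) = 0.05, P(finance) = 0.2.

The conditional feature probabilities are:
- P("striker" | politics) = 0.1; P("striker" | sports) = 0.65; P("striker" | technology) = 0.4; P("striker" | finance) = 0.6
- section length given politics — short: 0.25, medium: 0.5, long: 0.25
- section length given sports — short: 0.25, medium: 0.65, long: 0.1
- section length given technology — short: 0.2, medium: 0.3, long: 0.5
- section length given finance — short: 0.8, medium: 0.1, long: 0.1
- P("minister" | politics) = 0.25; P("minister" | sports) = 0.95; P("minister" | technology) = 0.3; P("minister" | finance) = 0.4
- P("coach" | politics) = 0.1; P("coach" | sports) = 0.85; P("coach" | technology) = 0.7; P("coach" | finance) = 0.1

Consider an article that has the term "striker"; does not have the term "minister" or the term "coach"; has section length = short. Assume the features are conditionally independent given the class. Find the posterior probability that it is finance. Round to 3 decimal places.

0.878

politics: 0.35 × 0.1 × 0.25 × (1−0.25) × (1−0.1) = 0.00590625
sports: 0.4 × 0.65 × 0.25 × (1−0.95) × (1−0.85) = 0.0004875
technology: 0.05 × 0.4 × 0.2 × (1−0.3) × (1−0.7) = 0.00084
finance: 0.2 × 0.6 × 0.8 × (1−0.4) × (1−0.1) = 0.05184
P(finance | x) = 0.05184 / 0.05907375 ≈ 0.878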